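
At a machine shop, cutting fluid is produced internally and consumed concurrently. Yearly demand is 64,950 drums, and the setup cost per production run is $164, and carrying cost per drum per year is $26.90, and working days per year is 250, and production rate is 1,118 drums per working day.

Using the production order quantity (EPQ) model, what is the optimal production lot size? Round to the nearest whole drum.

1,016 drums

Daily demand d = 64,950/250 = 259.800; p = 1118; 1 − d/p = 0.76762
EPQ = √(2DS / (H(1 − d/p)))
    = √(2 × 64,950 × 164 / (26.9 × 0.76762)) ≈ 1,015.73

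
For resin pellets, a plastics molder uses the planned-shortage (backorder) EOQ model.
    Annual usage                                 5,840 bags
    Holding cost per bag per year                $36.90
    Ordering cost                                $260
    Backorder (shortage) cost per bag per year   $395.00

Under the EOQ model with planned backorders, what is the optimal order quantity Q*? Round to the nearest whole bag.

300 bags

Q* = √(2DS/H) · √((H + b)/b)
   = √(2 × 5,840 × 260 / 36.9) · √((36.9 + 395) / 395)
   = 286.876 × 1.0457 ≈ 299.98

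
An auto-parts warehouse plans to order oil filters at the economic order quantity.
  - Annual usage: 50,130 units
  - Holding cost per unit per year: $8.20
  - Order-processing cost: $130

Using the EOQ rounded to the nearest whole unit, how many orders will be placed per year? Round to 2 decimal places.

Q* = √(2·D·S / H) = √(2·50,130·130 / 8.2) = √1,589,487.8 ≈ 1,260.75 → Q = 1,261
N = D/Q = 50,130/1,261 ≈ 39.754 orders/yr

39.75 orders per year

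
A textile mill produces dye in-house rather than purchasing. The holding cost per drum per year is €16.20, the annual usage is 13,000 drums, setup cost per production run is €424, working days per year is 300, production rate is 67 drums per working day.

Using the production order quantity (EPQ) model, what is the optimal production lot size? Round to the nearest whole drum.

d = 13,000/300 = 43.3333 drums/day;  effective holding cost H(1 − d/p) = 16.2·(1 − 43.3333/67) = 5.72239
Q* = √(2DS / H_eff) = √(2·13,000·424 / 5.72239) ≈ 1,387.97

1,388 drums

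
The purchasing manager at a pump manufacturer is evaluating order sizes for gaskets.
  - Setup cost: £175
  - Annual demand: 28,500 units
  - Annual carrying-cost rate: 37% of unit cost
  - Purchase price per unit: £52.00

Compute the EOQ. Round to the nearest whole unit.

720 units

Carrying cost H = £52 × 37% = £19.2400/unit/yr
EOQ = √(2DS/H) = √(2 × 28,500 × 175 / 19.24)
    = √(518,451.14) ≈ 720.04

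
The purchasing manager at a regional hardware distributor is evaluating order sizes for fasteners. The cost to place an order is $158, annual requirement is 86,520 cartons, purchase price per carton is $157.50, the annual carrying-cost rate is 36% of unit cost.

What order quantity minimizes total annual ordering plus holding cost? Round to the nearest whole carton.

H = i·C = 0.36 × $157.5 = $56.7000 per carton-year
Q* = √(2·D·S / H) = √(2·86,520·158 / 56.7) = √482,192.6 ≈ 694.40

694 cartons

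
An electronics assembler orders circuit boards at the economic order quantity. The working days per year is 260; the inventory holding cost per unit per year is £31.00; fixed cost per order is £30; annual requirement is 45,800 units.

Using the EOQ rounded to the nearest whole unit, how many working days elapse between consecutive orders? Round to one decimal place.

Optimal lot size Q* = (2 × 45,800 × £30 / £31)^½ ≈ 297.73 → Q = 298 units
Days between orders = 260 / (D/Q) = 260 / 153.691 ≈ 1.692

1.7 days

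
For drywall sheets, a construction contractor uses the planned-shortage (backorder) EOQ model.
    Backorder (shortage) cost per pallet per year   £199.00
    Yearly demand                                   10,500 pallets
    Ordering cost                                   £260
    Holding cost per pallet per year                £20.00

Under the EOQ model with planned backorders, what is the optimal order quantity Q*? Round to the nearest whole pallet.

548 pallets

Q* = √(2DS/H) · √((H + b)/b)
   = √(2 × 10,500 × 260 / 20) · √((20 + 199) / 199)
   = 522.494 × 1.0490 ≈ 548.12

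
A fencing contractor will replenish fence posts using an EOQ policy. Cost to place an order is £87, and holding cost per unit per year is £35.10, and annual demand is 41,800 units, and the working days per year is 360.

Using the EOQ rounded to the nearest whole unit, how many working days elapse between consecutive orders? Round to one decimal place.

EOQ = √(2DS/H) = √(2 × 41,800 × 87 / 35.1)
    = √(207,213.68) ≈ 455.21 → Q = 455 units
Days between orders = 360 / (D/Q) = 360 / 91.868 ≈ 3.919

3.9 days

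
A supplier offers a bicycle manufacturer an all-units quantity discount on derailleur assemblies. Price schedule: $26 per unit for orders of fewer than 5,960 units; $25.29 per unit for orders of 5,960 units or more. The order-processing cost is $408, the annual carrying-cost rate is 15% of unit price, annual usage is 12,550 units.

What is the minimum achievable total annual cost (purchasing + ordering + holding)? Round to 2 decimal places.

H₁ = 15%×$26 = $3.9000;  H₂ = 15%×$25.29 = $3.7935
EOQ₁ = √(2×12,550×408/3.9000) = 1,620.45  (< 5,960, feasible at tier 1)
EOQ₂ = √(2×12,550×408/3.7935) = 1,643.04  (< 5,960 → use Q = 5,960 at tier-2 price)
TC(tier 1 (EOQ₁), Q≈1,620.4) = $332,619.74
TC(tier 2, Q≈5,960.0) = $329,553.26
Minimum at tier 2: $329,553.26

$329,553.26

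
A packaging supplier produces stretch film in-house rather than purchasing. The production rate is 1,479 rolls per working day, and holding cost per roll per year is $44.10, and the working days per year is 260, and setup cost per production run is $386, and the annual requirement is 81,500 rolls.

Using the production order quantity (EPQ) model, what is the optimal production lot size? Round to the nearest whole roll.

Daily demand d = 81,500/260 = 313.462; p = 1479; 1 − d/p = 0.78806
EPQ = √(2DS / (H(1 − d/p)))
    = √(2 × 81,500 × 386 / (44.1 × 0.78806)) ≈ 1,345.52

1,346 rolls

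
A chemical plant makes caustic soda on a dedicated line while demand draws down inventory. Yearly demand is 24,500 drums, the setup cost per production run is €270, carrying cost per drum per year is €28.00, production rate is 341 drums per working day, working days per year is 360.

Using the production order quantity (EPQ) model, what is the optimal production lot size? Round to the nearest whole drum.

Daily demand d = 24,500/360 = 68.056; p = 341; 1 − d/p = 0.80042
EPQ = √(2DS / (H(1 − d/p)))
    = √(2 × 24,500 × 270 / (28 × 0.80042)) ≈ 768.32

768 drums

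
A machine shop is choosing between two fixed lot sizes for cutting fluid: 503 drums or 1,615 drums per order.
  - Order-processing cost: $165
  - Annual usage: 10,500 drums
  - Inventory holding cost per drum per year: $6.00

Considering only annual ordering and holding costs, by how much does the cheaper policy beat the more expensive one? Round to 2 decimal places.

$964.42

TC(Q) = (D/Q)S + (Q/2)H
TC(503) = (10,500/503)×165 + (503/2)×6 = $4,953.33
TC(1,615) = (10,500/1,615)×165 + (1,615/2)×6 = $5,917.76
Lots of 503 are cheaper by $964.42.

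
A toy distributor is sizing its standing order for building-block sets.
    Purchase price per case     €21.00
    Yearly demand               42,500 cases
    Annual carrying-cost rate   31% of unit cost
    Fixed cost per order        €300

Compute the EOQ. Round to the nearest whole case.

Holding cost per case per year: H = 31% × €21 = €6.5100
Q* = √(2·D·S / H) = √(2·42,500·300 / 6.51) = √3,917,050.7 ≈ 1,979.15

1,979 cases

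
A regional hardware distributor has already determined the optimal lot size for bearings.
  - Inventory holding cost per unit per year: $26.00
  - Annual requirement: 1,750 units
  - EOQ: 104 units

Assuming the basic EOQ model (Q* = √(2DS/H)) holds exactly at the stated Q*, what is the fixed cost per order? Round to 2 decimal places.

$80.35

EOQ relation: Q² = 2DS/H, so rearrange for the unknown.
S = Q²H / (2D) = 104² × 26 / (2 × 1,750) = 80.3474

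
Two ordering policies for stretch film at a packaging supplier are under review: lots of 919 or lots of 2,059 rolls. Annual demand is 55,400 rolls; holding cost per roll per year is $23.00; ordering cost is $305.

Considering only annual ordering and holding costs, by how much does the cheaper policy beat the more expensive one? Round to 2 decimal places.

For each Q, cost = (D/Q)·S + (Q/2)·H.
TC(919) = (55,400/919)×305 + (919/2)×23 = $28,954.79
TC(2,059) = (55,400/2,059)×305 + (2,059/2)×23 = $31,884.91
Cheaper: Q = 919.  Difference = $2,930.12

$2,930.12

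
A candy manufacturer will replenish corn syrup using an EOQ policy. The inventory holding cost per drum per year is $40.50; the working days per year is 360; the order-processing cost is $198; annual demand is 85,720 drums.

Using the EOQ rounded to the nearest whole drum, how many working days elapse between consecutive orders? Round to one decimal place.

3.8 days

EOQ = √(2DS/H) = √(2 × 85,720 × 198 / 40.5)
    = √(838,151.11) ≈ 915.51 → Q = 916 drums
Days between orders = 360 / (D/Q) = 360 / 93.581 ≈ 3.847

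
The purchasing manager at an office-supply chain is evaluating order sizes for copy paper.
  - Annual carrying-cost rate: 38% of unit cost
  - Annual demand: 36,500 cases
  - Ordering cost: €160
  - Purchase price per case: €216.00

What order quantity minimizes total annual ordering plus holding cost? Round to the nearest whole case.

Carrying cost H = €216 × 38% = €82.0800/case/yr
2DS/H = 2·36,500·160/82.08 = 142,300.19
EOQ = √142,300.19 ≈ 377.23

377 cases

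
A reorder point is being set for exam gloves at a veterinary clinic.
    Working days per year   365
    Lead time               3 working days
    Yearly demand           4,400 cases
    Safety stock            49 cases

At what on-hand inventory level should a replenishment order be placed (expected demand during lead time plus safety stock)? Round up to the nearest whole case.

86 cases

Daily demand d = 4,400 / 365 = 12.055 cases/day
Demand during lead time = 12.055 × 3 = 36.16
Reorder point = 36.16 + 49 = 85.16 → round up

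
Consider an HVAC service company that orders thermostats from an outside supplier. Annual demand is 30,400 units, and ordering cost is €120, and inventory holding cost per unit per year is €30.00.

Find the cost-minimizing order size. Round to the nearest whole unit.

Q* = √(2·D·S / H) = √(2·30,400·120 / 30) = √243,200.0 ≈ 493.15

493 units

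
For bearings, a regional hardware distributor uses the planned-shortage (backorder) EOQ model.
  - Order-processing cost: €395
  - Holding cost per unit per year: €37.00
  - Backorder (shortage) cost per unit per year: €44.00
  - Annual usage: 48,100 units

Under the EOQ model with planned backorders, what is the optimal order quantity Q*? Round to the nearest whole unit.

Basic EOQ = √(2·48,100·395/37) = 1,013.410
Backorder adjustment √((H+b)/b) = √((37+44)/44) = 1.3568
Q* = 1,013.410 × 1.3568 ≈ 1,375.00

1,375 units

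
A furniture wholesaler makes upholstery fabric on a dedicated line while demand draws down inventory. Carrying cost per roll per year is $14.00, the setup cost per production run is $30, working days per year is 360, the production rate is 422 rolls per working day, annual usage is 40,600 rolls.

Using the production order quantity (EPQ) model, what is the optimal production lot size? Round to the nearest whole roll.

487 rolls

Daily demand d = 40,600/360 = 112.778; p = 422; 1 − d/p = 0.73275
EPQ = √(2DS / (H(1 − d/p)))
    = √(2 × 40,600 × 30 / (14 × 0.73275)) ≈ 487.30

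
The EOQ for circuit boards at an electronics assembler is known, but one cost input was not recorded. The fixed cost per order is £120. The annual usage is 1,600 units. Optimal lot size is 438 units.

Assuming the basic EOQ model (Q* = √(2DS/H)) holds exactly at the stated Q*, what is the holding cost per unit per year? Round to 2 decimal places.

£2.00

Since Q* = (2DS/H)^½, squaring gives Q*²·H = 2DS.
H = 2DS / Q² = 2 × 1,600 × 120 / 438² = 2.0016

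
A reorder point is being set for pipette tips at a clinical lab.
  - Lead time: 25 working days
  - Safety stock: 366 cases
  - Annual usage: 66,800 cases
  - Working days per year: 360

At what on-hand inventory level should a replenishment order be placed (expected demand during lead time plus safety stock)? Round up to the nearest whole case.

Daily demand d = 66,800 / 360 = 185.556 cases/day
Demand during lead time = 185.556 × 25 = 4,638.89
Reorder point = 4,638.89 + 366 = 5,004.89 → round up

5,005 cases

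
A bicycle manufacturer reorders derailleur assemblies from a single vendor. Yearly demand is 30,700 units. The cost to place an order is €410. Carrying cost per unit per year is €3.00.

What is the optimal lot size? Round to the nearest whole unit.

2DS/H = 2·30,700·410/3 = 8,391,333.33
EOQ = √8,391,333.33 ≈ 2,896.78

2,897 units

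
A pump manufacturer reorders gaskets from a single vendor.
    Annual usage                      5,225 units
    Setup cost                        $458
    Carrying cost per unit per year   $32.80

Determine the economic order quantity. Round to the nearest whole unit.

Optimal lot size Q* = (2 × 5,225 × $458 / $32.8)^½ ≈ 381.99

382 units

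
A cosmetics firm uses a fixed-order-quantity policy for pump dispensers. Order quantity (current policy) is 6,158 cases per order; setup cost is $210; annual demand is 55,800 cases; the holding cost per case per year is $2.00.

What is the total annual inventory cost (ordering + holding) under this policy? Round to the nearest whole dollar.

Orders/yr = 55,800/6,158 = 9.061; ordering cost = 9.061 × $210 = $1,902.89
Average inventory = 6,158/2 = 3079; holding cost = 3079 × $2 = $6,158.00
Total = $1,902.89 + $6,158.00 = $8,060.89

$8,061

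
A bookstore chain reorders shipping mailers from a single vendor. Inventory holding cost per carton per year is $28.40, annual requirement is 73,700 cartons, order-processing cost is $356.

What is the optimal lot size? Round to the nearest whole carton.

Q* = √(2·D·S / H) = √(2·73,700·356 / 28.4) = √1,847,690.1 ≈ 1,359.30

1,359 cartons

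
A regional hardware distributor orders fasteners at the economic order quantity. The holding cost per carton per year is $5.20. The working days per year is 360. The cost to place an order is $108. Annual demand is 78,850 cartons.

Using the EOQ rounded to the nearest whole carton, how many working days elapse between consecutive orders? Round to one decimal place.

8.3 days

Optimal lot size Q* = (2 × 78,850 × $108 / $5.2)^½ ≈ 1,809.78 → Q = 1,810 cartons
T = Q/D × 360 days = 1,810/78,850 × 360 = 8.264 days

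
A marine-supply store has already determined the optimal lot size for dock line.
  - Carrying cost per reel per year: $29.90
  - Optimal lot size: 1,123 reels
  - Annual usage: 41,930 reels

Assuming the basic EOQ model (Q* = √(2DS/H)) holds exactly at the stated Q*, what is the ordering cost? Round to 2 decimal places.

$449.65

EOQ relation: Q² = 2DS/H, so rearrange for the unknown.
S = Q²H / (2D) = 1,123² × 29.9 / (2 × 41,930) = 449.6513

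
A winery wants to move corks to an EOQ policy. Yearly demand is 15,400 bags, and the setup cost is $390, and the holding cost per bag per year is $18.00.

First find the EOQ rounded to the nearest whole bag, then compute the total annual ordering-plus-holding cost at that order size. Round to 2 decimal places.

Q* = √(2·D·S / H) = √(2·15,400·390 / 18) = √667,333.3 ≈ 816.90 → Q = 817 bags
Annual ordering cost = (D/Q)·S = (15,400/817) × 390 = $7,351.29
Annual holding cost  = (Q/2)·H = (817/2) × 18 = $7,353.00
Total = $7,351.29 + $7,353.00 = $14,704.29

$14,704.29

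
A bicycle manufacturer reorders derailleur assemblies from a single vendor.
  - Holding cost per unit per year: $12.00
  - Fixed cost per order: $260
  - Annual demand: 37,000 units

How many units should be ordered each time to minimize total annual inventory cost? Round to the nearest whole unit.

1,266 units

EOQ = √(2DS/H) = √(2 × 37,000 × 260 / 12)
    = √(1,603,333.33) ≈ 1,266.23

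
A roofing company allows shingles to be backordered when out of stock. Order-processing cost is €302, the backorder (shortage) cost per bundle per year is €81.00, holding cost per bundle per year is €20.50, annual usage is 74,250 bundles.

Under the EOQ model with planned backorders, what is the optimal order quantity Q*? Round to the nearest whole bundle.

1,656 bundles

Basic EOQ = √(2·74,250·302/20.5) = 1,479.074
Backorder adjustment √((H+b)/b) = √((20.5+81)/81) = 1.1194
Q* = 1,479.074 × 1.1194 ≈ 1,655.69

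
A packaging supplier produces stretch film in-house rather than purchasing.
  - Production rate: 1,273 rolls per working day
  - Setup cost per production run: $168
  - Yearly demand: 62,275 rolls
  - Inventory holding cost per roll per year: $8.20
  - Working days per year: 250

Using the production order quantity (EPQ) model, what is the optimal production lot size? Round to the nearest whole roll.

Daily demand d = 62,275/250 = 249.100; p = 1273; 1 − d/p = 0.80432
EPQ = √(2DS / (H(1 − d/p)))
    = √(2 × 62,275 × 168 / (8.2 × 0.80432)) ≈ 1,781.17

1,781 rolls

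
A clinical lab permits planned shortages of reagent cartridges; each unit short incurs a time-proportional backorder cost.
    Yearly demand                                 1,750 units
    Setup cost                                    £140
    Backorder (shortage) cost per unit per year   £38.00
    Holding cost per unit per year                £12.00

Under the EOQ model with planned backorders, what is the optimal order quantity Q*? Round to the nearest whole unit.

Q* = √(2DS/H) · √((H + b)/b)
   = √(2 × 1,750 × 140 / 12) · √((12 + 38) / 38)
   = 202.073 × 1.1471 ≈ 231.79

232 units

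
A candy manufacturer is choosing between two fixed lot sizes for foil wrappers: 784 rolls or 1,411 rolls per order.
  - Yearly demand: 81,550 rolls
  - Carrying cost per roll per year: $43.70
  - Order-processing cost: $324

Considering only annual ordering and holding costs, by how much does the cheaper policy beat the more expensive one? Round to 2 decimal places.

Annual cost at Q: ordering D·S/Q plus holding Q·H/2.
TC(784) = (81,550/784)×324 + (784/2)×43.7 = $50,832.19
TC(1,411) = (81,550/1,411)×324 + (1,411/2)×43.7 = $49,556.22
Cheaper: Q = 1,411.  Difference = $1,275.97

$1,275.97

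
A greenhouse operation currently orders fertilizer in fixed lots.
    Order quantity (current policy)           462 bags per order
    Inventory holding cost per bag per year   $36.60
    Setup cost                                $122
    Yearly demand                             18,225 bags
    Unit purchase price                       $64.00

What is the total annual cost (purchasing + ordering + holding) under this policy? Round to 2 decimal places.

$1,179,667.26

Annual ordering cost = (D/Q)·S = (18,225/462) × 122 = $4,812.66
Annual holding cost  = (Q/2)·H = (462/2) × 36.6 = $8,454.60
Purchase cost = D·C = 18,225 × 64 = $1,166,400.00
Total = $4,812.66 + $8,454.60 + $1,166,400.00 = $1,179,667.26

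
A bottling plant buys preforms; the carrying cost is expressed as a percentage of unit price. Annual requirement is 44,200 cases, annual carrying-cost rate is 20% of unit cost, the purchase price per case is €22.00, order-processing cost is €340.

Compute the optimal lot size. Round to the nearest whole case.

2,614 cases

Carrying cost H = €22 × 20% = €4.4000/case/yr
Q* = √(2·D·S / H) = √(2·44,200·340 / 4.4) = √6,830,909.1 ≈ 2,613.60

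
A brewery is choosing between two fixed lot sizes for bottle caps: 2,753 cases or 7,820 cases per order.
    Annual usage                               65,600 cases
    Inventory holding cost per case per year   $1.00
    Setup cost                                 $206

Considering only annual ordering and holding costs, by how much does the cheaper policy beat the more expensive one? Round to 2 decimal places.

$647.10

Annual cost at Q: ordering D·S/Q plus holding Q·H/2.
TC(2,753) = (65,600/2,753)×206 + (2,753/2)×1 = $6,285.18
TC(7,820) = (65,600/7,820)×206 + (7,820/2)×1 = $5,638.08
Lots of 7,820 are cheaper by $647.10.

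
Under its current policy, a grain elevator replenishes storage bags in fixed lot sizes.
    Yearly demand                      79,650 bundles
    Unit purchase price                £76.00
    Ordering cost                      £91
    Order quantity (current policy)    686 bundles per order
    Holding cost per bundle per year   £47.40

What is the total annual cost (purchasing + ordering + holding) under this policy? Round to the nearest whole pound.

Orders/yr = 79,650/686 = 116.108; ordering cost = 116.108 × £91 = £10,565.82
Average inventory = 686/2 = 343; holding cost = 343 × £47.4 = £16,258.20
Purchase cost = D·C = 79,650 × 76 = £6,053,400.00
Total = £10,565.82 + £16,258.20 + £6,053,400.00 = £6,080,224.02

£6,080,224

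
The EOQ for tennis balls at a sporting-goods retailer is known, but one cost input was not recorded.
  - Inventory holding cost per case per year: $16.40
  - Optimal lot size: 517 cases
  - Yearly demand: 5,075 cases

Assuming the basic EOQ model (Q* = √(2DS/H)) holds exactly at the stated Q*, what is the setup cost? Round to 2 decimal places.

$431.88

EOQ relation: Q² = 2DS/H, so rearrange for the unknown.
S = Q²H / (2D) = 517² × 16.4 / (2 × 5,075) = 431.8758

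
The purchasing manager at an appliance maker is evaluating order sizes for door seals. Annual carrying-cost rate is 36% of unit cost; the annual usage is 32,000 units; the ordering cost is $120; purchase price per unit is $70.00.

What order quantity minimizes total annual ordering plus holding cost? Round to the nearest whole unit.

Holding cost per unit per year: H = 36% × $70 = $25.2000
Optimal lot size Q* = (2 × 32,000 × $120 / $25.2)^½ ≈ 552.05

552 units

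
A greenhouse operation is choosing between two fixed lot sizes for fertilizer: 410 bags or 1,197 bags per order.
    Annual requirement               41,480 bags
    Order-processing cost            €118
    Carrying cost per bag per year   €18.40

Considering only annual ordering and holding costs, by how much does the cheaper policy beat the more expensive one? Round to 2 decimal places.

TC(Q) = (D/Q)S + (Q/2)H
TC(410) = (41,480/410)×118 + (410/2)×18.4 = €15,710.15
TC(1,197) = (41,480/1,197)×118 + (1,197/2)×18.4 = €15,101.49
Cheaper: Q = 1,197.  Difference = €608.66

€608.66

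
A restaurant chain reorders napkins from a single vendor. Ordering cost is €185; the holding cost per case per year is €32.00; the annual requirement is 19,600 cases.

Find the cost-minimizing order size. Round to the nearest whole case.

476 cases

Q* = √(2·D·S / H) = √(2·19,600·185 / 32) = √226,625.0 ≈ 476.05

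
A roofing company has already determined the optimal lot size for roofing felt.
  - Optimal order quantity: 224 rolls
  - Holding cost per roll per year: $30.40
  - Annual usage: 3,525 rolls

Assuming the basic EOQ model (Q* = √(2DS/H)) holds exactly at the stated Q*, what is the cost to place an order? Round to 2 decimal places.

$216.36

EOQ relation: Q² = 2DS/H, so rearrange for the unknown.
S = Q²H / (2D) = 224² × 30.4 / (2 × 3,525) = 216.3618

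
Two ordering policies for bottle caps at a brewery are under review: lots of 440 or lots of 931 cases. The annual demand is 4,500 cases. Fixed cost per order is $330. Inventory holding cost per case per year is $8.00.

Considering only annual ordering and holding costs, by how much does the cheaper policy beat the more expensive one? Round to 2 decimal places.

Annual cost at Q: ordering D·S/Q plus holding Q·H/2.
TC(440) = (4,500/440)×330 + (440/2)×8 = $5,135.00
TC(931) = (4,500/931)×330 + (931/2)×8 = $5,319.06
Cheaper: Q = 440.  Difference = $184.06

$184.06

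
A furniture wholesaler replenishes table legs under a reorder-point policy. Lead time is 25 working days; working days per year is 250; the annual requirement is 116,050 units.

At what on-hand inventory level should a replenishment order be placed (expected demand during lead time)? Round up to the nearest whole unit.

11,605 units

Daily demand d = 116,050 / 250 = 464.200 units/day
Demand during lead time = 464.200 × 25 = 11,605.00
Reorder point = 11,605.00 → round up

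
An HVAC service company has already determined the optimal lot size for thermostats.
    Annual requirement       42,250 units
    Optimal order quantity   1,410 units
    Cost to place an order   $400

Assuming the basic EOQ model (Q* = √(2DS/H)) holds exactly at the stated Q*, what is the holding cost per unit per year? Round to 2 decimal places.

Since Q* = (2DS/H)^½, squaring gives Q*²·H = 2DS.
H = 2DS / Q² = 2 × 42,250 × 400 / 1,410² = 17.0012

$17.00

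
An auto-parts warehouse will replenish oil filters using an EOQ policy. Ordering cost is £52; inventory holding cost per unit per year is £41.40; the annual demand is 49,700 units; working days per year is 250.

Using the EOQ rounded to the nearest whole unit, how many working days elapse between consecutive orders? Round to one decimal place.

2DS/H = 2·49,700·52/41.4 = 124,850.24
EOQ = √124,850.24 ≈ 353.34 → Q = 353 units
T = Q/D × 250 days = 353/49,700 × 250 = 1.776 days

1.8 days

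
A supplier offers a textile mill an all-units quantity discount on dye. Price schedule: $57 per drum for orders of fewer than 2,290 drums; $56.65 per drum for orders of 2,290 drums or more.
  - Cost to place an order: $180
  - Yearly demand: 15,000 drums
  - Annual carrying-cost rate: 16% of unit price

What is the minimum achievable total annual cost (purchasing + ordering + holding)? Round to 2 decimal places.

H₁ = 16%×$57 = $9.1200;  H₂ = 16%×$56.65 = $9.0640
EOQ₁ = √(2×15,000×180/9.1200) = 769.48  (< 2,290, feasible at tier 1)
EOQ₂ = √(2×15,000×180/9.0640) = 771.86  (< 2,290 → use Q = 2,290 at tier-2 price)
TC(tier 1 (EOQ₁), Q≈769.5) = $862,017.69
TC(tier 2, Q≈2,290.0) = $861,307.32
Minimum at tier 2: $861,307.32

$861,307.32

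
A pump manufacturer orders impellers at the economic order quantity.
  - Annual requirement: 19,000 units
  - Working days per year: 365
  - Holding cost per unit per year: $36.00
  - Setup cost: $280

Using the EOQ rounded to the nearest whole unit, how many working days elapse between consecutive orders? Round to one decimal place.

2DS/H = 2·19,000·280/36 = 295,555.56
EOQ = √295,555.56 ≈ 543.65 → Q = 544 units
T = Q/D × 365 days = 544/19,000 × 365 = 10.451 days

10.5 days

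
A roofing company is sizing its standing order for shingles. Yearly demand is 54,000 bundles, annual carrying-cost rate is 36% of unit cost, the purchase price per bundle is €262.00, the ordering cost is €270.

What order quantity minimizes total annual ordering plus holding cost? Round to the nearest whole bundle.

Carrying cost H = €262 × 36% = €94.3200/bundle/yr
Q* = √(2·D·S / H) = √(2·54,000·270 / 94.32) = √309,160.3 ≈ 556.02

556 bundles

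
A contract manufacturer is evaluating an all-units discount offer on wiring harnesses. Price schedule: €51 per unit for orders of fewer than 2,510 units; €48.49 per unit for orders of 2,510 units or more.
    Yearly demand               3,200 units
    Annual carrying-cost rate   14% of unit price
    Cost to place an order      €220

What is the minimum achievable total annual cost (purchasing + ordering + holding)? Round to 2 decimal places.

H₁ = 14%×€51 = €7.1400;  H₂ = 14%×€48.49 = €6.7886
EOQ₁ = √(2×3,200×220/7.1400) = 444.07  (< 2,510, feasible at tier 1)
EOQ₂ = √(2×3,200×220/6.7886) = 455.42  (< 2,510 → use Q = 2,510 at tier-2 price)
TC(tier 1 (EOQ₁), Q≈444.1) = €166,370.67
TC(tier 2, Q≈2,510.0) = €163,968.17
Minimum at tier 2: €163,968.17

€163,968.17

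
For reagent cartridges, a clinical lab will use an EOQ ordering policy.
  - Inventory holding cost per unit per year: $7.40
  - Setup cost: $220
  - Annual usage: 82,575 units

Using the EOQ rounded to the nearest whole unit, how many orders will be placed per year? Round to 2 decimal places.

Q* = √(2·D·S / H) = √(2·82,575·220 / 7.4) = √4,909,864.9 ≈ 2,215.82 → Q = 2,216
Orders per year = D/Q = 82,575 / 2,216 = 37.263

37.26 orders per year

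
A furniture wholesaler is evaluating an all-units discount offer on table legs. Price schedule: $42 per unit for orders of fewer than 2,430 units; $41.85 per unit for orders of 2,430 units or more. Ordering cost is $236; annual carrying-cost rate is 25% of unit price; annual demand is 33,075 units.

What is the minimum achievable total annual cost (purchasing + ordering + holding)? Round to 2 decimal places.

H₁ = 25%×$42 = $10.5000;  H₂ = 25%×$41.85 = $10.4625
EOQ₁ = √(2×33,075×236/10.5000) = 1,219.34  (< 2,430, feasible at tier 1)
EOQ₂ = √(2×33,075×236/10.4625) = 1,221.53  (< 2,430 → use Q = 2,430 at tier-2 price)
TC(tier 1 (EOQ₁), Q≈1,219.3) = $1,401,953.11
TC(tier 2, Q≈2,430.0) = $1,400,112.91
Minimum at tier 2: $1,400,112.91

$1,400,112.91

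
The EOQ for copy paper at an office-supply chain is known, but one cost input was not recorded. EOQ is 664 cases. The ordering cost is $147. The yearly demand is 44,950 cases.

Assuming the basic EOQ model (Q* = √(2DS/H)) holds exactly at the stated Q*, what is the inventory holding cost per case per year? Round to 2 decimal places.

$29.97

EOQ relation: Q² = 2DS/H, so rearrange for the unknown.
H = 2DS / Q² = 2 × 44,950 × 147 / 664² = 29.9737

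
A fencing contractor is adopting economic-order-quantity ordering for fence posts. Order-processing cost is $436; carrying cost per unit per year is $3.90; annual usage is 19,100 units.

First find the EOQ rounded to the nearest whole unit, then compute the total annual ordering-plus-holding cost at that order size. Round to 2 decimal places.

$8,059.48

Optimal lot size Q* = (2 × 19,100 × $436 / $3.9)^½ ≈ 2,066.53 → Q = 2,067 units
Annual ordering cost = (D/Q)·S = (19,100/2,067) × 436 = $4,028.83
Annual holding cost  = (Q/2)·H = (2,067/2) × 3.9 = $4,030.65
Total = $4,028.83 + $4,030.65 = $8,059.48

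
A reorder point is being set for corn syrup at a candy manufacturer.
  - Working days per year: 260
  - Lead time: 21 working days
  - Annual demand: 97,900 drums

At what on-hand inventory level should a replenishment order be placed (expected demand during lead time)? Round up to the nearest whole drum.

Daily demand d = 97,900 / 260 = 376.538 drums/day
Demand during lead time = 376.538 × 21 = 7,907.31
Reorder point = 7,907.31 → round up

7,908 drums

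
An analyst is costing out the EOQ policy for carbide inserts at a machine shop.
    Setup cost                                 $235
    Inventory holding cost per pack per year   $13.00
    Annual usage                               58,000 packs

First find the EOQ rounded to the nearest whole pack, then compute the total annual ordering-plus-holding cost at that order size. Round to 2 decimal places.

2DS/H = 2·58,000·235/13 = 2,096,923.08
EOQ = √2,096,923.08 ≈ 1,448.08 → Q = 1,448 packs
Annual ordering cost = (D/Q)·S = (58,000/1,448) × 235 = $9,412.98
Annual holding cost  = (Q/2)·H = (1,448/2) × 13 = $9,412.00
Total = $9,412.98 + $9,412.00 = $18,824.98

$18,824.98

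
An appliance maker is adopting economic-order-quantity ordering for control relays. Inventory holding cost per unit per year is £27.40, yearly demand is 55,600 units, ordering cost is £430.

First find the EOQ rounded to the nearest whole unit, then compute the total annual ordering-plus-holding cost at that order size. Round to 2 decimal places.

Q* = √(2·D·S / H) = √(2·55,600·430 / 27.4) = √1,745,109.5 ≈ 1,321.03 → Q = 1,321 units
Orders/yr = 55,600/1,321 = 42.089; ordering cost = 42.089 × £430 = £18,098.41
Average inventory = 1,321/2 = 660.5; holding cost = 660.5 × £27.4 = £18,097.70
Total = £18,098.41 + £18,097.70 = £36,196.11

£36,196.11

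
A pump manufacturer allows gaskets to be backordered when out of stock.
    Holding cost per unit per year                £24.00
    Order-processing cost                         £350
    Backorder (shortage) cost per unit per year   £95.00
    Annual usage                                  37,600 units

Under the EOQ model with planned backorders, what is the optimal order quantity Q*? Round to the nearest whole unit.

1,172 units

Basic EOQ = √(2·37,600·350/24) = 1,047.219
Backorder adjustment √((H+b)/b) = √((24+95)/95) = 1.1192
Q* = 1,047.219 × 1.1192 ≈ 1,172.06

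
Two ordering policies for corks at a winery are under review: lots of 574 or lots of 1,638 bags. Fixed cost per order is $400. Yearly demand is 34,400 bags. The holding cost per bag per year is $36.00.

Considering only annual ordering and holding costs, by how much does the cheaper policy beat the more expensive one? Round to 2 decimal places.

For each Q, cost = (D/Q)·S + (Q/2)·H.
TC(574) = (34,400/574)×400 + (574/2)×36 = $34,304.13
TC(1,638) = (34,400/1,638)×400 + (1,638/2)×36 = $37,884.49
|ΔTC| = |$34,304.13 − $37,884.49| = $3,580.36

$3,580.36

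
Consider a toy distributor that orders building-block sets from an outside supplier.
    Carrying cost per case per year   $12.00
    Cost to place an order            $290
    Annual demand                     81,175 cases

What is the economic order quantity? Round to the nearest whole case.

1,981 cases

EOQ = √(2DS/H) = √(2 × 81,175 × 290 / 12)
    = √(3,923,458.33) ≈ 1,980.77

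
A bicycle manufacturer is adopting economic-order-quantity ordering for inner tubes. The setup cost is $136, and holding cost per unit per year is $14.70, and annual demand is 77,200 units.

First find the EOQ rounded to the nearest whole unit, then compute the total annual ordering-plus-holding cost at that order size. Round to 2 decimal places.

$17,569.19

2DS/H = 2·77,200·136/14.7 = 1,428,462.59
EOQ = √1,428,462.59 ≈ 1,195.18 → Q = 1,195 units
Ordering: D/Q × S = 77,200/1,195 × $136 = $8,785.94
Holding:  Q/2 × H = 1,195/2 × $14.7 = $8,783.25
Total = $8,785.94 + $8,783.25 = $17,569.19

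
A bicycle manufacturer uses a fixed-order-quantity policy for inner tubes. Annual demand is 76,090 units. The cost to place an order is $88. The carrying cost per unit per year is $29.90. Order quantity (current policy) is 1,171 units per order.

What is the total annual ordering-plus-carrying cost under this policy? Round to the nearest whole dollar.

$23,225

Annual ordering cost = (D/Q)·S = (76,090/1,171) × 88 = $5,718.12
Annual holding cost  = (Q/2)·H = (1,171/2) × 29.9 = $17,506.45
Total = $5,718.12 + $17,506.45 = $23,224.57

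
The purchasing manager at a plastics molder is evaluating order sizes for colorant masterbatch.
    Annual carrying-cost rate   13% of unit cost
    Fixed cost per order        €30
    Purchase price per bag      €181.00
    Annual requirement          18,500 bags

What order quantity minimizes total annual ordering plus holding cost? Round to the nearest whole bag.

Holding cost per bag per year: H = 13% × €181 = €23.5300
EOQ = √(2DS/H) = √(2 × 18,500 × 30 / 23.53)
    = √(47,173.82) ≈ 217.20

217 bags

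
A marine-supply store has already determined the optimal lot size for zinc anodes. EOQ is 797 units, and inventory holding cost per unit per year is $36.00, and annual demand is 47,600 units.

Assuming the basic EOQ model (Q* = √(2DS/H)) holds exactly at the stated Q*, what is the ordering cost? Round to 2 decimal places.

Since Q* = (2DS/H)^½, squaring gives Q*²·H = 2DS.
S = Q²H / (2D) = 797² × 36 / (2 × 47,600) = 240.2051

$240.21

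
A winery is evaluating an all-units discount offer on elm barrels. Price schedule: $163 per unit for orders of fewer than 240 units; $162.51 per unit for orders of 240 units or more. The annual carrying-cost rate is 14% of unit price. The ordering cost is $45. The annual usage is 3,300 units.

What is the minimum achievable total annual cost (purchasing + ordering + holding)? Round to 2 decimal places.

$539,631.92

H₁ = 14%×$163 = $22.8200;  H₂ = 14%×$162.51 = $22.7514
EOQ₁ = √(2×3,300×45/22.8200) = 114.08  (< 240, feasible at tier 1)
EOQ₂ = √(2×3,300×45/22.7514) = 114.25  (< 240 → use Q = 240 at tier-2 price)
TC(tier 1 (EOQ₁), Q≈114.1) = $540,503.37
TC(tier 2, Q≈240.0) = $539,631.92
Minimum at tier 2: $539,631.92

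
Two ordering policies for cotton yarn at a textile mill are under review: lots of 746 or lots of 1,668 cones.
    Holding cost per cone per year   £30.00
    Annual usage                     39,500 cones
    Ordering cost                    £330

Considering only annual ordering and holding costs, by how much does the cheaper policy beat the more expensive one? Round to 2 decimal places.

£4,171.56

TC(Q) = (D/Q)S + (Q/2)H
TC(746) = (39,500/746)×330 + (746/2)×30 = £28,663.19
TC(1,668) = (39,500/1,668)×330 + (1,668/2)×30 = £32,834.75
|ΔTC| = |£28,663.19 − £32,834.75| = £4,171.56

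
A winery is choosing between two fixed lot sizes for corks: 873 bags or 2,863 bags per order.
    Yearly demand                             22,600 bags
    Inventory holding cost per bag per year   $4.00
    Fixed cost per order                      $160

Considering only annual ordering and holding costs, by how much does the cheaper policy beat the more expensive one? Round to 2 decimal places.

TC(Q) = (D/Q)S + (Q/2)H
TC(873) = (22,600/873)×160 + (873/2)×4 = $5,888.04
TC(2,863) = (22,600/2,863)×160 + (2,863/2)×4 = $6,989.01
|ΔTC| = |$5,888.04 − $6,989.01| = $1,100.97

$1,100.97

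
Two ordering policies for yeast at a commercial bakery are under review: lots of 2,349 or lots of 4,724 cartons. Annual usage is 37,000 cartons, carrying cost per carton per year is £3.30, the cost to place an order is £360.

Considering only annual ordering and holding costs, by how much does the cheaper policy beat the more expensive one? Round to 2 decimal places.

£1,067.90

Annual cost at Q: ordering D·S/Q plus holding Q·H/2.
TC(2,349) = (37,000/2,349)×360 + (2,349/2)×3.3 = £9,546.35
TC(4,724) = (37,000/4,724)×360 + (4,724/2)×3.3 = £10,614.24
Cheaper: Q = 2,349.  Difference = £1,067.90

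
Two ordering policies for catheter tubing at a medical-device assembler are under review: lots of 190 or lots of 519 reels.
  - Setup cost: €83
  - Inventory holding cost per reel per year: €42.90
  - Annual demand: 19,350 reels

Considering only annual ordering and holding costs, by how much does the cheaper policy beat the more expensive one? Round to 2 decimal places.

€1,698.66

TC(Q) = (D/Q)S + (Q/2)H
TC(190) = (19,350/190)×83 + (190/2)×42.9 = €12,528.39
TC(519) = (19,350/519)×83 + (519/2)×42.9 = €14,227.06
Lots of 190 are cheaper by €1,698.66.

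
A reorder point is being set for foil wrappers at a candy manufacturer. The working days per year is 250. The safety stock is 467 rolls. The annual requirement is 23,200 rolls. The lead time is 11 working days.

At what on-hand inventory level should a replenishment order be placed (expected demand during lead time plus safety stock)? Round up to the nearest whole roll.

1,488 rolls

Daily demand d = 23,200 / 250 = 92.800 rolls/day
Demand during lead time = 92.800 × 11 = 1,020.80
Reorder point = 1,020.80 + 467 = 1,487.80 → round up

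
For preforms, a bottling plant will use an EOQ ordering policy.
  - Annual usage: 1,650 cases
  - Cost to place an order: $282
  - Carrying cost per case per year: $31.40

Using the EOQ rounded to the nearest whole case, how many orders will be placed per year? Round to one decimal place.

Optimal lot size Q* = (2 × 1,650 × $282 / $31.4)^½ ≈ 172.15 → Q = 172
N = D/Q = 1,650/172 ≈ 9.593 orders/yr

9.6 orders per year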